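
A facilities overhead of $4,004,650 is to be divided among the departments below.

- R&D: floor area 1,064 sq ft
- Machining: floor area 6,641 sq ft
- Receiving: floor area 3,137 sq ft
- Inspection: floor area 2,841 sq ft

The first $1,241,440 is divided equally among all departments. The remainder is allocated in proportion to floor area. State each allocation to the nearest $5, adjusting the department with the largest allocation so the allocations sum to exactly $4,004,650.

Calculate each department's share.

R&D: $525,230; Machining: $1,651,475; Receiving: $943,860; Inspection: $884,085

$1,241,440 shared equally gives $310,360 per department.
Remainder $2,763,210 by floor area (total 13,683): R&D 214,869.21 → $214,870; Machining 1,341,115.08 → $1,341,115; Receiving 633,500.68 → $633,500; Inspection 573,725.03 → $573,725.
Totals: R&D $310,360 + $214,870 = $525,230; Machining $310,360 + $1,341,115 = $1,651,475; Receiving $310,360 + $633,500 = $943,860; Inspection $310,360 + $573,725 = $884,085.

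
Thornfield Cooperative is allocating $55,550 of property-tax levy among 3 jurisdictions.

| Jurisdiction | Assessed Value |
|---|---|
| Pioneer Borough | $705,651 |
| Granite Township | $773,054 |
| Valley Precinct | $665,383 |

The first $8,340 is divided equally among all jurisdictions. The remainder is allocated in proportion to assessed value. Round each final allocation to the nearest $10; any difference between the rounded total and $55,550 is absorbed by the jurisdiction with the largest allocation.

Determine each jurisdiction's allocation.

Pioneer Borough: $18,320 | Granite Township: $19,800 | Valley Precinct: $17,430

Equal tier: $8,340 ÷ 3 = $2,780 apiece.
Remainder $47,210 by assessed value (total 2,144,088): Pioneer Borough 15,537.51 → $15,540; Granite Township 17,021.63 → $17,020; Valley Precinct 14,650.86 → $14,650.
Totals: Pioneer Borough $2,780 + $15,540 = $18,320; Granite Township $2,780 + $17,020 = $19,800; Valley Precinct $2,780 + $14,650 = $17,430.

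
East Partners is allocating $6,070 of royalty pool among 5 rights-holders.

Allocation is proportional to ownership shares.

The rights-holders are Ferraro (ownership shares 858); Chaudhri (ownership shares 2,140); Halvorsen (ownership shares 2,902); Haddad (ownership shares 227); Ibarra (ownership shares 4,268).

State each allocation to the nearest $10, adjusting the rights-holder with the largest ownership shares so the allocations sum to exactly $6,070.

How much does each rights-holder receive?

Ferraro: $500; Chaudhri: $1,250; Halvorsen: $1,690; Haddad: $130; Ibarra: $2,500

Sum of ownership shares: 10,395.
Pro-rata amounts: Ferraro 858/10,395 × $6,070 = 501.02; Chaudhri 2,140/10,395 × $6,070 = 1,249.62; Halvorsen 2,902/10,395 × $6,070 = 1,694.58; Haddad 227/10,395 × $6,070 = 132.55; Ibarra 4,268/10,395 × $6,070 = 2,492.23.
At nearest $10: Ferraro $500; Chaudhri $1,250; Halvorsen $1,690; Haddad $130; Ibarra $2,490. Sum = $6,060.
Difference $6,070 − $6,060 = +$10 applied to largest ownership shares (Ibarra): Ibarra becomes $2,500.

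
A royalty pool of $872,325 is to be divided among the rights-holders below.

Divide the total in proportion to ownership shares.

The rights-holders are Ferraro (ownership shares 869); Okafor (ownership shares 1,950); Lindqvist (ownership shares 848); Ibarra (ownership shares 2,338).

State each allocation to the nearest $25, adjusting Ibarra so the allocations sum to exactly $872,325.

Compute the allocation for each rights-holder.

Ferraro: $126,225 · Okafor: $283,275 · Lindqvist: $123,175 · Ibarra: $339,650

Sum of ownership shares: 6,005.
Raw shares: Ferraro 869/6,005 × $872,325 = 126,236.54; Okafor 1,950/6,005 × $872,325 = 283,269.57; Lindqvist 848/6,005 × $872,325 = 123,185.95; Ibarra 2,338/6,005 × $872,325 = 339,632.95.
After rounding ($25): Ferraro $126,225; Okafor $283,275; Lindqvist $123,175; Ibarra $339,625. Sum = $872,300.
Difference $872,325 − $872,300 = +$25 applied to Ibarra: Ibarra becomes $339,650.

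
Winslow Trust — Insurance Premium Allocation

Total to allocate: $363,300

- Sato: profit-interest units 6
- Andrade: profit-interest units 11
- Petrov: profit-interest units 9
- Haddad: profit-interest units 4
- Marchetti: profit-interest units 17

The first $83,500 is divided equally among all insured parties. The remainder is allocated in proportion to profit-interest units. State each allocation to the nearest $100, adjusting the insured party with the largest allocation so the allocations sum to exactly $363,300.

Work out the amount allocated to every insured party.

Sato: $52,400; Andrade: $82,200; Petrov: $70,300; Haddad: $40,500; Marchetti: $117,900

$83,500 shared equally gives $16,700 per insured party.
Remainder $279,800 by profit-interest units (total 47): Sato 35,719.15 → $35,700; Andrade 65,485.11 → $65,500; Petrov 53,578.72 → $53,600; Haddad 23,812.77 → $23,800; Marchetti 101,204.26 → $101,200.
Totals: Sato $16,700 + $35,700 = $52,400; Andrade $16,700 + $65,500 = $82,200; Petrov $16,700 + $53,600 = $70,300; Haddad $16,700 + $23,800 = $40,500; Marchetti $16,700 + $101,200 = $117,900.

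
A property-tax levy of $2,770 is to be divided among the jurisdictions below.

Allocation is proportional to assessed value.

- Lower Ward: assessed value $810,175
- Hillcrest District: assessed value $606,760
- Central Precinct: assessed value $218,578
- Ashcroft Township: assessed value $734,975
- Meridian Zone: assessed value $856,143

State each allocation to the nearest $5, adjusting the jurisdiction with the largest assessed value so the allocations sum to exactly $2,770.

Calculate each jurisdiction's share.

Lower Ward: $695 | Hillcrest District: $520 | Central Precinct: $190 | Ashcroft Township: $630 | Meridian Zone: $735

Combined assessed value = 810,175 + 606,760 + 218,578 + 734,975 + 856,143 = 3,226,631.
Raw shares: Lower Ward 695.52; Hillcrest District 520.89; Central Precinct 187.64; Ashcroft Township 630.96; Meridian Zone 734.98.
Rounded to nearest $5: Lower Ward $695; Hillcrest District $520; Central Precinct $190; Ashcroft Township $630; Meridian Zone $735. Sum = $2,770.
Rounded total matches; no reconciliation needed.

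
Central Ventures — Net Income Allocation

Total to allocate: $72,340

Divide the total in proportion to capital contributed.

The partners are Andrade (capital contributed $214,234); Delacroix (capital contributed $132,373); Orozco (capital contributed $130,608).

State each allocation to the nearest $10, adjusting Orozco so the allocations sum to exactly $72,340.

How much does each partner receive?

Total capital contributed = 477,215.
Raw shares: Andrade 214,234/477,215 × $72,340 = 32,475.27; Delacroix 132,373/477,215 × $72,340 = 20,066.14; Orozco 130,608/477,215 × $72,340 = 19,798.59.
Rounded to nearest $10: Andrade $32,480; Delacroix $20,070; Orozco $19,800. Sum = $72,350.
Difference $72,340 − $72,350 = −$10 applied to Orozco: Orozco becomes $19,790.

Andrade: $32,480 | Delacroix: $20,070 | Orozco: $19,790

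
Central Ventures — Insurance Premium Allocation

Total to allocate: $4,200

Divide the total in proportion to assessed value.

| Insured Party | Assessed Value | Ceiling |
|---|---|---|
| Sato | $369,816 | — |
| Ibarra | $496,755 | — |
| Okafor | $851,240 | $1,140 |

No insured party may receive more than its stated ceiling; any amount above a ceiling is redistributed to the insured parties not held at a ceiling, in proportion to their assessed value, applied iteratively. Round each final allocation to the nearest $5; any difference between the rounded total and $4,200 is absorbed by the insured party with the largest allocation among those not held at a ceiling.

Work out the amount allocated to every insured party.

Assessed value total: 1,717,811.
Unconstrained shares: Sato 904.19; Ibarra 1,214.55; Okafor 2,081.26.
Held at cap: Okafor ($1,140); residual $3,060 reallocated over remaining assessed value 866,571.
Redistributed shares: Sato 1,305.88 → $1,305; Ibarra 1,754.12 → $1,755.

Sato: $1,305; Ibarra: $1,755; Okafor: $1,140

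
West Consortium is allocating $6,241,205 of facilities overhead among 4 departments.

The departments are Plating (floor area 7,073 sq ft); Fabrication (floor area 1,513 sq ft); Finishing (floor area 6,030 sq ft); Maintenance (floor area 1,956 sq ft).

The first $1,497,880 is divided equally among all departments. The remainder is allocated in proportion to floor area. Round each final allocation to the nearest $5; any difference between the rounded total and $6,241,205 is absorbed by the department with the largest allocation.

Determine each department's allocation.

Plating: $2,398,940; Fabrication: $807,530; Finishing: $2,100,410; Maintenance: $934,325

First tranche $1,497,880 split equally: $374,470 each.
Remainder $4,743,325 by floor area (total 16,572): Plating 2,024,471.26 → $2,024,470; Fabrication 433,058.82 → $433,060; Finishing 1,725,938.31 → $1,725,940; Maintenance 559,856.61 → $559,855.
Totals: Plating $374,470 + $2,024,470 = $2,398,940; Fabrication $374,470 + $433,060 = $807,530; Finishing $374,470 + $1,725,940 = $2,100,410; Maintenance $374,470 + $559,855 = $934,325.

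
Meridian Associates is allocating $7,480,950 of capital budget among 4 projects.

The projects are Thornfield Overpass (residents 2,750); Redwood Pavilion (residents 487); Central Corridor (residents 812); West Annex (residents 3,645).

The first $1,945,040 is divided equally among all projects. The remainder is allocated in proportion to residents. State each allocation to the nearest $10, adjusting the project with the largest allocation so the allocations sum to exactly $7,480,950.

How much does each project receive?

Thornfield Overpass: $2,464,910 | Redwood Pavilion: $836,660 | Central Corridor: $1,070,500 | West Annex: $3,108,880

Equal tier: $1,945,040 ÷ 4 = $486,260 apiece.
Remainder $5,535,910 by residents (total 7,694): Thornfield Overpass 1,978,652.52 → $1,978,650; Redwood Pavilion 350,401.37 → $350,400; Central Corridor 584,242.13 → $584,240; West Annex 2,622,613.98 → $2,622,610.
Rounding difference +$10 on remainder applied to West Annex.
Totals: Thornfield Overpass $486,260 + $1,978,650 = $2,464,910; Redwood Pavilion $486,260 + $350,400 = $836,660; Central Corridor $486,260 + $584,240 = $1,070,500; West Annex $486,260 + $2,622,620 = $3,108,880.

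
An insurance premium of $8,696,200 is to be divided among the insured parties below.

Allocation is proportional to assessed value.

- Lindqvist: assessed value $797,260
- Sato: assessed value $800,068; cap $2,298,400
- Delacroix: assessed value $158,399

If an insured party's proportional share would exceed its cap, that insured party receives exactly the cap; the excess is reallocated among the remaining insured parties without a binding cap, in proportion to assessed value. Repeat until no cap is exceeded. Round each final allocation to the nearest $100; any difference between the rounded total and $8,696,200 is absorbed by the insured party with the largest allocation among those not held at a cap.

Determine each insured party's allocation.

Assessed value total: 1,755,727.
Unconstrained shares: Lindqvist 3,948,867.00; Sato 3,962,775.16; Delacroix 784,557.84.
Held at cap: Sato ($2,298,400); remaining pool $6,397,800 reallocated over remaining assessed value 955,659.
Shares after redistribution: Lindqvist 5,337,374.55 → $5,337,400; Delacroix 1,060,425.45 → $1,060,400.

Lindqvist: $5,337,400 | Sato: $2,298,400 | Delacroix: $1,060,400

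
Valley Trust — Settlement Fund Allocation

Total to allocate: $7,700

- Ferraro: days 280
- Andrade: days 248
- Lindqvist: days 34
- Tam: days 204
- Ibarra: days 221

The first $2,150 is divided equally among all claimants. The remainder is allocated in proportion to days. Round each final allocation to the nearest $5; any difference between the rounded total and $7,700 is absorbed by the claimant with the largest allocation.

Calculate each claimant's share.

$2,150 shared equally gives $430 per claimant.
Remainder $5,550 by days (total 987): Ferraro 1,574.47 → $1,575; Andrade 1,394.53 → $1,395; Lindqvist 191.19 → $190; Tam 1,147.11 → $1,145; Ibarra 1,242.71 → $1,245.
Totals: Ferraro $430 + $1,575 = $2,005; Andrade $430 + $1,395 = $1,825; Lindqvist $430 + $190 = $620; Tam $430 + $1,145 = $1,575; Ibarra $430 + $1,245 = $1,675.

Ferraro: $2,005 | Andrade: $1,825 | Lindqvist: $620 | Tam: $1,575 | Ibarra: $1,675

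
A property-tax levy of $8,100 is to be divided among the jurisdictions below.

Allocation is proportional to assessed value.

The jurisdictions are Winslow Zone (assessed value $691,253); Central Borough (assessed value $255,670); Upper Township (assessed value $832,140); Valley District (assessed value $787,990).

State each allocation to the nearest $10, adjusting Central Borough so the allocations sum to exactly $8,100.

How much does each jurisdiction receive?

Total assessed value = 2,567,053.
Raw shares: Winslow Zone 691,253/2,567,053 × $8,100 = 2,181.16; Central Borough 255,670/2,567,053 × $8,100 = 806.73; Upper Township 832,140/2,567,053 × $8,100 = 2,625.71; Valley District 787,990/2,567,053 × $8,100 = 2,486.40.
Rounded to nearest $10: Winslow Zone $2,180; Central Borough $810; Upper Township $2,630; Valley District $2,490. Sum = $8,110.
Difference $8,100 − $8,110 = −$10 applied to Central Borough: Central Borough becomes $800.

Winslow Zone: $2,180; Central Borough: $800; Upper Township: $2,630; Valley District: $2,490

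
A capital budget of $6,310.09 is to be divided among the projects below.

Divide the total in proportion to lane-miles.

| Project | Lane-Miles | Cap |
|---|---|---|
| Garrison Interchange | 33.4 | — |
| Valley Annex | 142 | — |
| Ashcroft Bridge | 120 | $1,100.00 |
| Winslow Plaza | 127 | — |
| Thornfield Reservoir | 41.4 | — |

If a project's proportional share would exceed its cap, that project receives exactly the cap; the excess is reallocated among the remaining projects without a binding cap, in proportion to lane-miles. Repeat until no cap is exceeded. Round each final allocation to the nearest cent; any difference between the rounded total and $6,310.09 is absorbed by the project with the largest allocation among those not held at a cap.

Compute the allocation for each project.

Garrison Interchange: $506.16; Valley Annex: $2,151.93; Ashcroft Bridge: $1,100.00; Winslow Plaza: $1,924.61; Thornfield Reservoir: $627.39

Combined lane-miles = 463.8.
Proportional shares (ignoring caps): Garrison Interchange 454.4136; Valley Annex 1,931.9379; Ashcroft Bridge 1,632.6235; Winslow Plaza 1,727.8599; Thornfield Reservoir 563.2551.
Capped: Ashcroft Bridge ($1,100.00); residual $5,210.09 reallocated over remaining lane-miles 343.8.
Shares after redistribution: Garrison Interchange 506.1577 → $506.16; Valley Annex 2,151.9278 → $2,151.93; Winslow Plaza 1,924.6115 → $1,924.61; Thornfield Reservoir 627.3930 → $627.39.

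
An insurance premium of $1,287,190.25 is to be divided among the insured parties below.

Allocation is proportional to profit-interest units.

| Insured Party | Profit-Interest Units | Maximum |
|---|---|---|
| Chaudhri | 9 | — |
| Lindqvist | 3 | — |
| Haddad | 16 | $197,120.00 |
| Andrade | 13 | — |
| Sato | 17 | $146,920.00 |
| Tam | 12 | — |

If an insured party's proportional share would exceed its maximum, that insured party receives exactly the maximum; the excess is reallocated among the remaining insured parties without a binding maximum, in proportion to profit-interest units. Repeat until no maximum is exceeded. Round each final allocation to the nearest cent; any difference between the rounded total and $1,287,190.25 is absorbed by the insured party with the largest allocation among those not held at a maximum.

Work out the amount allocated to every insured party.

Combined profit-interest units = 70.
Pro-rata shares before constraints: Chaudhri 165,495.8893; Lindqvist 55,165.2964; Haddad 294,214.9143; Andrade 239,049.6179; Sato 312,603.3464; Tam 220,661.1857.
Held at cap: Haddad ($197,120.00), Sato ($146,920.00); residual $943,150.25 reallocated over remaining profit-interest units 37.
Redistributed shares: Chaudhri 229,414.9257 → $229,414.93; Lindqvist 76,471.6419 → $76,471.64; Andrade 331,377.1149 → $331,377.11; Tam 305,886.5676 → $305,886.57.

Chaudhri: $229,414.93; Lindqvist: $76,471.64; Haddad: $197,120.00; Andrade: $331,377.11; Sato: $146,920.00; Tam: $305,886.57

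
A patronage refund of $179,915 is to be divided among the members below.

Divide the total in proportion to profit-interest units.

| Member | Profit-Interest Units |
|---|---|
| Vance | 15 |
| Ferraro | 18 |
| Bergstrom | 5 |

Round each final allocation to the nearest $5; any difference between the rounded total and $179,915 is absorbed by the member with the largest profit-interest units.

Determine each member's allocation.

Combined profit-interest units = 15 + 18 + 5 = 38.
Raw shares: Vance 71,019.08; Ferraro 85,222.89; Bergstrom 23,673.03.
Rounded to nearest $5: Vance $71,020; Ferraro $85,225; Bergstrom $23,675. Sum = $179,920.
Difference $179,915 − $179,920 = −$5 applied to largest profit-interest units (Ferraro): Ferraro becomes $85,220.

Vance: $71,020 | Ferraro: $85,220 | Bergstrom: $23,675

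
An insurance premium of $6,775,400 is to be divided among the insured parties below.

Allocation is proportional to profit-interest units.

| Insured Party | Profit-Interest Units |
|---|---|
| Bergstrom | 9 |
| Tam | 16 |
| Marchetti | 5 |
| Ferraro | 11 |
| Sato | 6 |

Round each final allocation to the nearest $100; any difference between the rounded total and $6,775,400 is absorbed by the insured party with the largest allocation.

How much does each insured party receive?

Bergstrom: $1,297,400 | Tam: $2,306,600 | Marchetti: $720,800 | Ferraro: $1,585,700 | Sato: $864,900

Total profit-interest units = 47.
Unrounded shares: Bergstrom 9/47 × $6,775,400 = 1,297,417.02; Tam 16/47 × $6,775,400 = 2,306,519.15; Marchetti 5/47 × $6,775,400 = 720,787.23; Ferraro 11/47 × $6,775,400 = 1,585,731.91; Sato 6/47 × $6,775,400 = 864,944.68.
At nearest $100: Bergstrom $1,297,400; Tam $2,306,500; Marchetti $720,800; Ferraro $1,585,700; Sato $864,900. Sum = $6,775,300.
Difference $6,775,400 − $6,775,300 = +$100 applied to largest allocation (Tam): Tam becomes $2,306,600.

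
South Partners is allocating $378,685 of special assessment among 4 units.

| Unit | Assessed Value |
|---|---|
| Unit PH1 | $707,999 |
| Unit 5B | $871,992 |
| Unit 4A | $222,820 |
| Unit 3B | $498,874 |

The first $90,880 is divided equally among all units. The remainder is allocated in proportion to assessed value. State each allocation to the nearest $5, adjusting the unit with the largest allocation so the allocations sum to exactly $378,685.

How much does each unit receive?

Unit PH1: $111,250; Unit 5B: $131,755; Unit 4A: $50,580; Unit 3B: $85,100

Equal tier: $90,880 ÷ 4 = $22,720 apiece.
Remainder $287,805 by assessed value (total 2,301,685): Unit PH1 88,528.90 → $88,530; Unit 5B 109,034.75 → $109,035; Unit 4A 27,861.64 → $27,860; Unit 3B 62,379.71 → $62,380.
Totals: Unit PH1 $22,720 + $88,530 = $111,250; Unit 5B $22,720 + $109,035 = $131,755; Unit 4A $22,720 + $27,860 = $50,580; Unit 3B $22,720 + $62,380 = $85,100.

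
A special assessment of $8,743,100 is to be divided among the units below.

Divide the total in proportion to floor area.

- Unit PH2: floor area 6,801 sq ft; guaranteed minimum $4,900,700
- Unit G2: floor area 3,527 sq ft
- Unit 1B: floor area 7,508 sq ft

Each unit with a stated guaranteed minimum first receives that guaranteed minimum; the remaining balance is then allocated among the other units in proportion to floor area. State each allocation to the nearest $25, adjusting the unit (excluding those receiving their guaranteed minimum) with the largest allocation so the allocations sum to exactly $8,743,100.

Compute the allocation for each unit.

Fund the minimums — Unit PH2 $4,900,700. Residual $3,842,400.
Residual split over remaining floor area 11,035: Unit G2 1,228,105.56 → $1,228,100; Unit 1B 2,614,294.44 → $2,614,300.

Unit PH2: $4,900,700; Unit G2: $1,228,100; Unit 1B: $2,614,300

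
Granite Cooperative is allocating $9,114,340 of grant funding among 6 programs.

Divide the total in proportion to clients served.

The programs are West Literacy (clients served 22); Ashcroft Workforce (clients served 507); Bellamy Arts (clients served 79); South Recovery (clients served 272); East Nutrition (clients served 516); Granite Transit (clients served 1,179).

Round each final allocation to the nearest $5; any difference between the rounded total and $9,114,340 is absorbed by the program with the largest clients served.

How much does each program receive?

West Literacy: $77,870 | Ashcroft Workforce: $1,794,550 | Bellamy Arts: $279,625 | South Recovery: $962,755 | East Nutrition: $1,826,410 | Granite Transit: $4,173,130

Sum of clients served: 22 + 507 + 79 + 272 + 516 + 1,179 = 2,575.
Proportional shares: West Literacy 77,870.09; Ashcroft Workforce 1,794,551.60; Bellamy Arts 279,624.41; South Recovery 962,757.47; East Nutrition 1,826,407.55; Granite Transit 4,173,128.88.
Rounded to nearest $5: West Literacy $77,870; Ashcroft Workforce $1,794,550; Bellamy Arts $279,625; South Recovery $962,755; East Nutrition $1,826,410; Granite Transit $4,173,130. Sum = $9,114,340.
Sum already equals the total — no adjustment.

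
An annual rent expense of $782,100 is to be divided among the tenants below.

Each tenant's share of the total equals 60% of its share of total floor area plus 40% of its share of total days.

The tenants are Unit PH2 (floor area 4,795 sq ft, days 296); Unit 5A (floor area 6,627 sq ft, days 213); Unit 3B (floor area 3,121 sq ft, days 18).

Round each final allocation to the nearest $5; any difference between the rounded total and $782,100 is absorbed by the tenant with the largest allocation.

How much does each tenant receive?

Unit PH2: $330,435 · Unit 5A: $340,275 · Unit 3B: $111,390

Totals — floor area 14,543, days 527.
Blended shares (60% floor area + 40% days): Unit PH2 0.4225; Unit 5A 0.4351; Unit 3B 0.1424.
Unrounded shares: Unit PH2 330,433.39; Unit 5A 340,275.85; Unit 3B 111,390.76.
After rounding ($5): Unit PH2 $330,435; Unit 5A $340,275; Unit 3B $111,390. Sum = $782,100.
Sum already equals the total — no adjustment.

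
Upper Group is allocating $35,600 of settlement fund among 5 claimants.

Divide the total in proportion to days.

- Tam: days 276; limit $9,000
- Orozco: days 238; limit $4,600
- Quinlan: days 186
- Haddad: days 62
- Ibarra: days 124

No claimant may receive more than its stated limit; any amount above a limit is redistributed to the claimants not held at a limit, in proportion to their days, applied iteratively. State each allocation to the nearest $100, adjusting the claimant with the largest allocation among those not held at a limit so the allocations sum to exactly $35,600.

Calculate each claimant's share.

Tam: $9,000 · Orozco: $4,600 · Quinlan: $11,000 · Haddad: $3,700 · Ibarra: $7,300

Combined days = 886.
Proportional shares (ignoring caps): Tam 11,089.84; Orozco 9,562.98; Quinlan 7,473.59; Haddad 2,491.20; Ibarra 4,982.39.
Cap binds for Tam ($9,000), Orozco ($4,600); remaining pool $22,000 reallocated over remaining days 372.
Remaining shares: Quinlan 11,000.00 → $11,000; Haddad 3,666.67 → $3,700; Ibarra 7,333.33 → $7,300.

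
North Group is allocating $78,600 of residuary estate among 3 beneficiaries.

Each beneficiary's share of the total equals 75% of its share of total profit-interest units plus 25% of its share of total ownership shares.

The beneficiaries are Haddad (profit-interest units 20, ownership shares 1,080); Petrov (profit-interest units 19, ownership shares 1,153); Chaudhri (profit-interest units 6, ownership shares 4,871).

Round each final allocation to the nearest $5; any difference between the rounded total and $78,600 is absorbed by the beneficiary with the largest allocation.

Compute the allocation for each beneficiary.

Haddad: $29,185; Petrov: $28,080; Chaudhri: $21,335

Totals — profit-interest units 45, ownership shares 7,104.
Combined weights (75% profit-interest units + 25% ownership shares): Haddad 0.3713; Petrov 0.3572; Chaudhri 0.2714.
Proportional shares: Haddad 29,187.33; Petrov 28,079.25; Chaudhri 21,333.42.
After rounding ($5): Haddad $29,185; Petrov $28,080; Chaudhri $21,335. Sum = $78,600.
Rounded total matches; no reconciliation needed.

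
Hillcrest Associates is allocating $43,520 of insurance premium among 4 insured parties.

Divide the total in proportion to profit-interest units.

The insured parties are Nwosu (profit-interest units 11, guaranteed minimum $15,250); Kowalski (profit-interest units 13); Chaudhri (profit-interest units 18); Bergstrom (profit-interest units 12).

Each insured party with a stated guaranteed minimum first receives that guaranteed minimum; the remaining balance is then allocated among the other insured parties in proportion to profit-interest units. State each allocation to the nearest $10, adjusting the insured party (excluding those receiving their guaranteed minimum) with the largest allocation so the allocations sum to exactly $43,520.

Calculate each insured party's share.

Nwosu: $15,250 · Kowalski: $8,550 · Chaudhri: $11,830 · Bergstrom: $7,890

Guaranteed amounts: Nwosu $15,250. Remaining pool $28,270.
Remaining pool split over remaining profit-interest units 43: Kowalski 8,546.74 → $8,550; Chaudhri 11,833.95 → $11,830; Bergstrom 7,889.30 → $7,890.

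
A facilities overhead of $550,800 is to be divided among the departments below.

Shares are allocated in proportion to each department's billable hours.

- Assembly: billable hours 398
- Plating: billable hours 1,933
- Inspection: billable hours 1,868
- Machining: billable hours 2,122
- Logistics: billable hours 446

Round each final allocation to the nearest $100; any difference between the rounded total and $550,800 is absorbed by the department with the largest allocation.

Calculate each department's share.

Assembly: $32,400 | Plating: $157,300 | Inspection: $152,000 | Machining: $172,800 | Logistics: $36,300

Sum of billable hours: 6,767.
Unrounded shares: Assembly 398/6,767 × $550,800 = 32,395.21; Plating 1,933/6,767 × $550,800 = 157,336.54; Inspection 1,868/6,767 × $550,800 = 152,045.87; Machining 2,122/6,767 × $550,800 = 172,720.20; Logistics 446/6,767 × $550,800 = 36,302.17.
After rounding ($100): Assembly $32,400; Plating $157,300; Inspection $152,000; Machining $172,700; Logistics $36,300. Sum = $550,700.
Difference $550,800 − $550,700 = +$100 applied to largest allocation (Machining): Machining becomes $172,800.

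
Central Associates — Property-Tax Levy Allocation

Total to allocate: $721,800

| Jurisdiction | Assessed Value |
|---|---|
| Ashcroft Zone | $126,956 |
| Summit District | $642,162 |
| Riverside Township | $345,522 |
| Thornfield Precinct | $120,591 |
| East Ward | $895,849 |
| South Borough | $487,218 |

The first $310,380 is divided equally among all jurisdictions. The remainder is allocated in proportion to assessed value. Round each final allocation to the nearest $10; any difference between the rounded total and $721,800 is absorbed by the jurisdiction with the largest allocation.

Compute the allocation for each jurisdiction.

First tranche $310,380 split equally: $51,730 each.
Remainder $411,420 by assessed value (total 2,618,298): Ashcroft Zone 19,948.93 → $19,950; Summit District 100,904.59 → $100,900; Riverside Township 54,292.77 → $54,290; Thornfield Precinct 18,948.78 → $18,950; East Ward 140,767.09 → $140,770; South Borough 76,557.84 → $76,560.
Totals: Ashcroft Zone $51,730 + $19,950 = $71,680; Summit District $51,730 + $100,900 = $152,630; Riverside Township $51,730 + $54,290 = $106,020; Thornfield Precinct $51,730 + $18,950 = $70,680; East Ward $51,730 + $140,770 = $192,500; South Borough $51,730 + $76,560 = $128,290.

Ashcroft Zone: $71,680 · Summit District: $152,630 · Riverside Township: $106,020 · Thornfield Precinct: $70,680 · East Ward: $192,500 · South Borough: $128,290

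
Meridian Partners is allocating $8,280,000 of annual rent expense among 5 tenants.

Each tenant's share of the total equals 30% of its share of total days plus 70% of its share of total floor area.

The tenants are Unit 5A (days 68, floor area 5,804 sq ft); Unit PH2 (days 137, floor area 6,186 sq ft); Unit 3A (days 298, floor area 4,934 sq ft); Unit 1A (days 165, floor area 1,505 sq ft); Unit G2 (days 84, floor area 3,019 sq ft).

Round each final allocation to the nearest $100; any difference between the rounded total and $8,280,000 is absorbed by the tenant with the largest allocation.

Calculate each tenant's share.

Unit 5A: $1,793,100; Unit PH2: $2,124,200; Unit 3A: $2,317,700; Unit 1A: $951,700; Unit G2: $1,093,300

Totals — days 752, floor area 21,448.
Blended shares (30% days + 70% floor area): Unit 5A 0.2166; Unit PH2 0.2565; Unit 3A 0.2799; Unit 1A 0.1149; Unit G2 0.1320.
Pro-rata amounts: Unit 5A 1,793,060.89; Unit PH2 2,124,210.86; Unit 3A 2,317,690.49; Unit 1A 951,730.25; Unit G2 1,093,307.51.
After rounding ($100): Unit 5A $1,793,100; Unit PH2 $2,124,200; Unit 3A $2,317,700; Unit 1A $951,700; Unit G2 $1,093,300. Sum = $8,280,000.
Sum already equals the total — no adjustment.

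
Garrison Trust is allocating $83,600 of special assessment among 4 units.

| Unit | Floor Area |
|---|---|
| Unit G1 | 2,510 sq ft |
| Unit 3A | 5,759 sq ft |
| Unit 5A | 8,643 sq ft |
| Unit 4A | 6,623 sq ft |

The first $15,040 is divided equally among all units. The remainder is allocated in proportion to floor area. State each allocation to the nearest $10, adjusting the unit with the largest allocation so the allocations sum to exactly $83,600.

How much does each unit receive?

$15,040 shared equally gives $3,760 per unit.
Remainder $68,560 by floor area (total 23,535): Unit G1 7,311.90 → $7,310; Unit 3A 16,776.59 → $16,780; Unit 5A 25,177.99 → $25,180; Unit 4A 19,293.52 → $19,290.
Totals: Unit G1 $3,760 + $7,310 = $11,070; Unit 3A $3,760 + $16,780 = $20,540; Unit 5A $3,760 + $25,180 = $28,940; Unit 4A $3,760 + $19,290 = $23,050.

Unit G1: $11,070; Unit 3A: $20,540; Unit 5A: $28,940; Unit 4A: $23,050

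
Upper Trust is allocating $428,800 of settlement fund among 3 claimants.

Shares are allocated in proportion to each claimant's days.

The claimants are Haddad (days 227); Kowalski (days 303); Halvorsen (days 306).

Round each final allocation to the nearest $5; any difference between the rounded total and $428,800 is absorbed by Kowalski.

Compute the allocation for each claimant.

Haddad: $116,435 · Kowalski: $155,410 · Halvorsen: $156,955

Combined days = 836.
Pro-rata amounts: Haddad 227/836 × $428,800 = 116,432.54; Kowalski 303/836 × $428,800 = 155,414.35; Halvorsen 306/836 × $428,800 = 156,953.11.
After rounding ($5): Haddad $116,435; Kowalski $155,415; Halvorsen $156,955. Sum = $428,805.
Difference $428,800 − $428,805 = −$5 applied to Kowalski: Kowalski becomes $155,410.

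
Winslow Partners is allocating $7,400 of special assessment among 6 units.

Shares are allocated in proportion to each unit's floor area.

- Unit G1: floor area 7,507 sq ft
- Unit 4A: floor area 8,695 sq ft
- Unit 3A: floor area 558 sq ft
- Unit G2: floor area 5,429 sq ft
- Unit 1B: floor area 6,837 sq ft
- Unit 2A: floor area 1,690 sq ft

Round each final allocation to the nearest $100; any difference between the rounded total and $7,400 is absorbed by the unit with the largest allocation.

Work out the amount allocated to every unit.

Floor area total: 30,716.
Raw shares: Unit G1 7,507/30,716 × $7,400 = 1,808.56; Unit 4A 8,695/30,716 × $7,400 = 2,094.77; Unit 3A 558/30,716 × $7,400 = 134.43; Unit G2 5,429/30,716 × $7,400 = 1,307.94; Unit 1B 6,837/30,716 × $7,400 = 1,647.15; Unit 2A 1,690/30,716 × $7,400 = 407.15.
At nearest $100: Unit G1 $1,800; Unit 4A $2,100; Unit 3A $100; Unit G2 $1,300; Unit 1B $1,600; Unit 2A $400. Sum = $7,300.
Difference $7,400 − $7,300 = +$100 applied to largest allocation (Unit 4A): Unit 4A becomes $2,200.

Unit G1: $1,800 | Unit 4A: $2,200 | Unit 3A: $100 | Unit G2: $1,300 | Unit 1B: $1,600 | Unit 2A: $400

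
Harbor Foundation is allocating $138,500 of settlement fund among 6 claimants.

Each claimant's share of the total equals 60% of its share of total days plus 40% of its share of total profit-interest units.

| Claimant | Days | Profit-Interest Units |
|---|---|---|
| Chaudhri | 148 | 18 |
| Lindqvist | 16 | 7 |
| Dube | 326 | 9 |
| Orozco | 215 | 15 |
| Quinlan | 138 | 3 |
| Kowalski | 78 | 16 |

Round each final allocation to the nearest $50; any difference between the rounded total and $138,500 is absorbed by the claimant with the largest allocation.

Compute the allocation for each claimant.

Chaudhri: $28,000 · Lindqvist: $7,150 · Dube: $36,800 · Orozco: $31,600 · Quinlan: $14,900 · Kowalski: $20,050

Totals — days 921, profit-interest units 68.
Blended shares (60% days + 40% profit-interest units): Chaudhri 0.2023; Lindqvist 0.0516; Dube 0.2653; Orozco 0.2283; Quinlan 0.1075; Kowalski 0.1449.
Pro-rata amounts: Chaudhri 28,018.45; Lindqvist 7,146.59; Dube 36,746.69; Orozco 31,619.61; Quinlan 14,895.58; Kowalski 20,073.08.
After rounding ($50): Chaudhri $28,000; Lindqvist $7,150; Dube $36,750; Orozco $31,600; Quinlan $14,900; Kowalski $20,050. Sum = $138,450.
Difference $138,500 − $138,450 = +$50 applied to largest allocation (Dube): Dube becomes $36,800.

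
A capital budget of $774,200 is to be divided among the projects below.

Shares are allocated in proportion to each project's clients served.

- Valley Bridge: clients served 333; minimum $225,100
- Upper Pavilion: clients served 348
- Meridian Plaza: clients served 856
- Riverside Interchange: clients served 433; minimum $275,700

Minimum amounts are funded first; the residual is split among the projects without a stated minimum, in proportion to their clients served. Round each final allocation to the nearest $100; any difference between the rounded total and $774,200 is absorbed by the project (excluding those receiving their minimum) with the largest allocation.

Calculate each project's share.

Fund the minimums — Valley Bridge $225,100; Riverside Interchange $275,700. Residual $273,400.
Residual split over remaining clients served 1,204: Upper Pavilion 79,022.59 → $79,000; Meridian Plaza 194,377.41 → $194,400.

Valley Bridge: $225,100; Upper Pavilion: $79,000; Meridian Plaza: $194,400; Riverside Interchange: $275,700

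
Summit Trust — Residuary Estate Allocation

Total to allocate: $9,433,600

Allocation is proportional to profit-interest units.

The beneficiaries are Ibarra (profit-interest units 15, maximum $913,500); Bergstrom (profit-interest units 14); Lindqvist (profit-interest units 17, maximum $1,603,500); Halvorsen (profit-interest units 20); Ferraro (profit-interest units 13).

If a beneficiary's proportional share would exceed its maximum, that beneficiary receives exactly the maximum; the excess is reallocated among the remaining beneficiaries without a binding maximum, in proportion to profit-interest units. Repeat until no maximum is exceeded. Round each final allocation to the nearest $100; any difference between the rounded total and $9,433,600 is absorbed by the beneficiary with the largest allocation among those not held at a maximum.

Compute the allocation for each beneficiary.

Ibarra: $913,500; Bergstrom: $2,060,300; Lindqvist: $1,603,500; Halvorsen: $2,943,200; Ferraro: $1,913,100

Total profit-interest units = 79.
Pro-rata shares before constraints: Ibarra 1,791,189.87; Bergstrom 1,671,777.22; Lindqvist 2,030,015.19; Halvorsen 2,388,253.16; Ferraro 1,552,364.56.
Capped: Ibarra ($913,500), Lindqvist ($1,603,500); remaining pool $6,916,600 reallocated over remaining profit-interest units 47.
Redistributed shares: Bergstrom 2,060,263.83 → $2,060,300; Halvorsen 2,943,234.04 → $2,943,200; Ferraro 1,913,102.13 → $1,913,100.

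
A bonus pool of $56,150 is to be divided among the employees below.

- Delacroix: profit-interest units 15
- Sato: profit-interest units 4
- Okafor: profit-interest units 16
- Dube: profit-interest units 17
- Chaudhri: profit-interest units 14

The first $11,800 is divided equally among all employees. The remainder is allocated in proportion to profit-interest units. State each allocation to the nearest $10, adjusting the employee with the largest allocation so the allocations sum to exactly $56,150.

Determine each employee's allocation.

Equal tier: $11,800 ÷ 5 = $2,360 apiece.
Remainder $44,350 by profit-interest units (total 66): Delacroix 10,079.55 → $10,080; Sato 2,687.88 → $2,690; Okafor 10,751.52 → $10,750; Dube 11,423.48 → $11,420; Chaudhri 9,407.58 → $9,410.
Totals: Delacroix $2,360 + $10,080 = $12,440; Sato $2,360 + $2,690 = $5,050; Okafor $2,360 + $10,750 = $13,110; Dube $2,360 + $11,420 = $13,780; Chaudhri $2,360 + $9,410 = $11,770.

Delacroix: $12,440; Sato: $5,050; Okafor: $13,110; Dube: $13,780; Chaudhri: $11,770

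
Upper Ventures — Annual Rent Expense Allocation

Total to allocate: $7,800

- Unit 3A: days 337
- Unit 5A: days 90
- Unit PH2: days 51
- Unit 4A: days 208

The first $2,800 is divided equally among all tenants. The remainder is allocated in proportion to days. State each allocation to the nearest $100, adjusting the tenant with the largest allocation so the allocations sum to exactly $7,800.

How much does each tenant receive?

Equal tier: $2,800 ÷ 4 = $700 apiece.
Remainder $5,000 by days (total 686): Unit 3A 2,456.27 → $2,500; Unit 5A 655.98 → $700; Unit PH2 371.72 → $400; Unit 4A 1,516.03 → $1,500.
Rounding difference −$100 on remainder applied to Unit 3A.
Totals: Unit 3A $700 + $2,400 = $3,100; Unit 5A $700 + $700 = $1,400; Unit PH2 $700 + $400 = $1,100; Unit 4A $700 + $1,500 = $2,200.

Unit 3A: $3,100 · Unit 5A: $1,400 · Unit PH2: $1,100 · Unit 4A: $2,200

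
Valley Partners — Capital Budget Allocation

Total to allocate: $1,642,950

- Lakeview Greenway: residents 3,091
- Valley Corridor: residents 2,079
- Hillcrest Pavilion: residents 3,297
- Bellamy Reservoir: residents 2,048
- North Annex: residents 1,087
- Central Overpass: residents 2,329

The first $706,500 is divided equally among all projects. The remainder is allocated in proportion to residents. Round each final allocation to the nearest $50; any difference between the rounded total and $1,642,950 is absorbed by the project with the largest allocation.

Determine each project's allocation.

Lakeview Greenway: $325,550; Valley Corridor: $257,500; Hillcrest Pavilion: $339,400; Bellamy Reservoir: $255,400; North Annex: $190,800; Central Overpass: $274,300

Equal tier: $706,500 ÷ 6 = $117,750 apiece.
Remainder $936,450 by residents (total 13,931): Lakeview Greenway 207,778.83 → $207,800; Valley Corridor 139,751.60 → $139,750; Hillcrest Pavilion 221,626.28 → $221,650; Bellamy Reservoir 137,667.76 → $137,650; North Annex 73,068.78 → $73,050; Central Overpass 156,556.75 → $156,550.
Totals: Lakeview Greenway $117,750 + $207,800 = $325,550; Valley Corridor $117,750 + $139,750 = $257,500; Hillcrest Pavilion $117,750 + $221,650 = $339,400; Bellamy Reservoir $117,750 + $137,650 = $255,400; North Annex $117,750 + $73,050 = $190,800; Central Overpass $117,750 + $156,550 = $274,300.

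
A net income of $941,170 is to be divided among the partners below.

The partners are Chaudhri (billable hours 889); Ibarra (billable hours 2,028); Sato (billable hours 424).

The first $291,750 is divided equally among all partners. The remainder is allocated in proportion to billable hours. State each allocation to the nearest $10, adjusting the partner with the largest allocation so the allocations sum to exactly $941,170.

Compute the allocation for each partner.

First tranche $291,750 split equally: $97,250 each.
Remainder $649,420 by billable hours (total 3,341): Chaudhri 172,802.87 → $172,800; Ibarra 394,200.47 → $394,200; Sato 82,416.67 → $82,420.
Totals: Chaudhri $97,250 + $172,800 = $270,050; Ibarra $97,250 + $394,200 = $491,450; Sato $97,250 + $82,420 = $179,670.

Chaudhri: $270,050 | Ibarra: $491,450 | Sato: $179,670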